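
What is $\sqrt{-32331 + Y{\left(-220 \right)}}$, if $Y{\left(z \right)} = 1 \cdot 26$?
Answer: $i \sqrt{32305} \approx 179.74 i$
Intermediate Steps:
$Y{\left(z \right)} = 26$
$\sqrt{-32331 + Y{\left(-220 \right)}} = \sqrt{-32331 + 26} = \sqrt{-32305} = i \sqrt{32305}$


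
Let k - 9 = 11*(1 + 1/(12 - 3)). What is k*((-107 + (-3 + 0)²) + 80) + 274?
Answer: -108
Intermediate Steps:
k = 191/9 (k = 9 + 11*(1 + 1/(12 - 3)) = 9 + 11*(1 + 1/9) = 9 + 11*(1 + ⅑) = 9 + 11*(10/9) = 9 + 110/9 = 191/9 ≈ 21.222)
k*((-107 + (-3 + 0)²) + 80) + 274 = 191*((-107 + (-3 + 0)²) + 80)/9 + 274 = 191*((-107 + (-3)²) + 80)/9 + 274 = 191*((-107 + 9) + 80)/9 + 274 = 191*(-98 + 80)/9 + 274 = (191/9)*(-18) + 274 = -382 + 274 = -108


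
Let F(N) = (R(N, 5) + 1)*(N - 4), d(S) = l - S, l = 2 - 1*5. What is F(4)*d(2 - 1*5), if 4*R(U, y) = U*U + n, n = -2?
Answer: 0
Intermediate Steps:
l = -3 (l = 2 - 5 = -3)
d(S) = -3 - S
R(U, y) = -1/2 + U**2/4 (R(U, y) = (U*U - 2)/4 = (U**2 - 2)/4 = (-2 + U**2)/4 = -1/2 + U**2/4)
F(N) = (1/2 + N**2/4)*(-4 + N) (F(N) = ((-1/2 + N**2/4) + 1)*(N - 4) = (1/2 + N**2/4)*(-4 + N))
F(4)*d(2 - 1*5) = (-2 + (1/2)*4 - 1*4**2 + (1/4)*4**3)*(-3 - (2 - 1*5)) = (-2 + 2 - 1*16 + (1/4)*64)*(-3 - (2 - 5)) = (-2 + 2 - 16 + 16)*(-3 - 1*(-3)) = 0*(-3 + 3) = 0*0 = 0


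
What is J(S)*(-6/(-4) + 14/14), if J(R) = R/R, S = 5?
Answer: 5/2 ≈ 2.5000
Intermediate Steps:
J(R) = 1
J(S)*(-6/(-4) + 14/14) = 1*(-6/(-4) + 14/14) = 1*(-6*(-¼) + 14*(1/14)) = 1*(3/2 + 1) = 1*(5/2) = 5/2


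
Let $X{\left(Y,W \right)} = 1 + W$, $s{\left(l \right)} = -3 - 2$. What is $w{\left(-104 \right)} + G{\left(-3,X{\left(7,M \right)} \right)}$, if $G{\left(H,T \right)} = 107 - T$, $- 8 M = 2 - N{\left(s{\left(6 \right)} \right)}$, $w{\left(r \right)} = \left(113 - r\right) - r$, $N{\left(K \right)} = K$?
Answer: $\frac{3423}{8} \approx 427.88$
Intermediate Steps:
$s{\left(l \right)} = -5$
$w{\left(r \right)} = 113 - 2 r$
$M = - \frac{7}{8}$ ($M = - \frac{2 - -5}{8} = - \frac{2 + 5}{8} = \left(- \frac{1}{8}\right) 7 = - \frac{7}{8} \approx -0.875$)
$w{\left(-104 \right)} + G{\left(-3,X{\left(7,M \right)} \right)} = \left(113 - -208\right) + \left(107 - \left(1 - \frac{7}{8}\right)\right) = \left(113 + 208\right) + \left(107 - \frac{1}{8}\right) = 321 + \left(107 - \frac{1}{8}\right) = 321 + \frac{855}{8} = \frac{3423}{8}$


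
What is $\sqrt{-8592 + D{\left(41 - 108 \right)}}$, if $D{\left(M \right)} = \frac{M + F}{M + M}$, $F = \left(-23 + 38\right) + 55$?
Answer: $\frac{i \sqrt{154278354}}{134} \approx 92.693 i$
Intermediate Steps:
$F = 70$ ($F = 15 + 55 = 70$)
$D{\left(M \right)} = \frac{70 + M}{2 M}$ ($D{\left(M \right)} = \frac{M + 70}{M + M} = \frac{70 + M}{2 M}$)
$\sqrt{-8592 + D{\left(41 - 108 \right)}} = \sqrt{-8592 + \frac{70 + \left(41 - 108\right)}{2 \left(41 - 108\right)}} = \sqrt{-8592 + \frac{70 - 67}{2 \left(-67\right)}} = \sqrt{-8592 + \frac{1}{2} \left(- \frac{1}{67}\right) 3} = \sqrt{-8592 - \frac{3}{134}} = \sqrt{- \frac{1151331}{134}} = \frac{i \sqrt{154278354}}{134}$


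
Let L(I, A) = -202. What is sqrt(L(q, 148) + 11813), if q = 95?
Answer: sqrt(11611) ≈ 107.75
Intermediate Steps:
sqrt(L(q, 148) + 11813) = sqrt(-202 + 11813) = sqrt(11611)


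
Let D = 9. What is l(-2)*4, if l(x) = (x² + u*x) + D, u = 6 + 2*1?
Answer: -12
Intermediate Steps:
u = 8 (u = 6 + 2 = 8)
l(x) = 9 + x² + 8*x (l(x) = (x² + 8*x) + 9 = 9 + x² + 8*x)
l(-2)*4 = (9 + (-2)² + 8*(-2))*4 = (9 + 4 - 16)*4 = -3*4 = -12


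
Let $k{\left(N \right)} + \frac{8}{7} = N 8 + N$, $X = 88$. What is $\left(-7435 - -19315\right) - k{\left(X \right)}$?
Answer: $\frac{77624}{7} \approx 11089.0$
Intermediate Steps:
$k{\left(N \right)} = - \frac{8}{7} + 9 N$ ($k{\left(N \right)} = - \frac{8}{7} + \left(N 8 + N\right) = - \frac{8}{7} + \left(8 N + N\right) = - \frac{8}{7} + 9 N$)
$\left(-7435 - -19315\right) - k{\left(X \right)} = \left(-7435 - -19315\right) - \left(- \frac{8}{7} + 9 \cdot 88\right) = \left(-7435 + 19315\right) - \left(- \frac{8}{7} + 792\right) = 11880 - \frac{5536}{7} = \frac{77624}{7}$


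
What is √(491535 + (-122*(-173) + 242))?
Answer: 21*√1163 ≈ 716.16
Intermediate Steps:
√(491535 + (-122*(-173) + 242)) = √(491535 + (21106 + 242)) = √(491535 + 21348) = √512883 = 21*√1163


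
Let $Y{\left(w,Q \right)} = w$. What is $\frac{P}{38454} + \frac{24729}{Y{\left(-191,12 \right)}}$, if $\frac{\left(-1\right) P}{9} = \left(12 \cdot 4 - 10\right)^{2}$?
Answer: $- \frac{158901867}{1224119} \approx -129.81$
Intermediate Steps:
$P = -12996$ ($P = - 9 \left(12 \cdot 4 - 10\right)^{2} = - 9 \left(48 - 10\right)^{2} = - 9 \cdot 38^{2} = \left(-9\right) 1444 = -12996$)
$\frac{P}{38454} + \frac{24729}{Y{\left(-191,12 \right)}} = - \frac{12996}{38454} + \frac{24729}{-191} = \left(-12996\right) \frac{1}{38454} + 24729 \left(- \frac{1}{191}\right) = - \frac{2166}{6409} - \frac{24729}{191} = - \frac{158901867}{1224119}$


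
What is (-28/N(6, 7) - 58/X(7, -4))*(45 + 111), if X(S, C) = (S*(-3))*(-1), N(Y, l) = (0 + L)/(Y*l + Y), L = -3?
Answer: 486200/7 ≈ 69457.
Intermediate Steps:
N(Y, l) = -3/(Y + Y*l) (N(Y, l) = (0 - 3)/(Y*l + Y) = -3/(Y + Y*l))
X(S, C) = 3*S (X(S, C) = -3*S*(-1) = 3*S)
(-28/N(6, 7) - 58/X(7, -4))*(45 + 111) = (-28/((-3/(6*(1 + 7)))) - 58/(3*7))*(45 + 111) = (-28/((-3*⅙/8)) - 58/21)*156 = (-28/((-3*⅙*⅛)) - 58*1/21)*156 = (-28/(-1/16) - 58/21)*156 = (-28*(-16) - 58/21)*156 = (448 - 58/21)*156 = (9350/21)*156 = 486200/7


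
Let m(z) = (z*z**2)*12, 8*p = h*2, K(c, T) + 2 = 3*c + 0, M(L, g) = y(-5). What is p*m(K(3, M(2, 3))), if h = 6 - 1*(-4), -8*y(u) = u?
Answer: 10290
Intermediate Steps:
y(u) = -u/8
M(L, g) = 5/8 (M(L, g) = -1/8*(-5) = 5/8)
h = 10 (h = 6 + 4 = 10)
K(c, T) = -2 + 3*c (K(c, T) = -2 + (3*c + 0) = -2 + 3*c)
p = 5/2 (p = (10*2)/8 = (1/8)*20 = 5/2 ≈ 2.5000)
m(z) = 12*z**3 (m(z) = z**3*12 = 12*z**3)
p*m(K(3, M(2, 3))) = 5*(12*(-2 + 3*3)**3)/2 = 5*(12*(-2 + 9)**3)/2 = 5*(12*7**3)/2 = 5*(12*343)/2 = (5/2)*4116 = 10290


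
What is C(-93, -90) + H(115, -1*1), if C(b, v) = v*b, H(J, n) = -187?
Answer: 8183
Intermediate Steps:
C(b, v) = b*v
C(-93, -90) + H(115, -1*1) = -93*(-90) - 187 = 8370 - 187 = 8183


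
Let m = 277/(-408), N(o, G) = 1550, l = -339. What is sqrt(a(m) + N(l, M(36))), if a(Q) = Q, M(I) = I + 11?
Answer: sqrt(64476546)/204 ≈ 39.361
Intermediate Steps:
M(I) = 11 + I
m = -277/408 (m = 277*(-1/408) = -277/408 ≈ -0.67892)
sqrt(a(m) + N(l, M(36))) = sqrt(-277/408 + 1550) = sqrt(632123/408) = sqrt(64476546)/204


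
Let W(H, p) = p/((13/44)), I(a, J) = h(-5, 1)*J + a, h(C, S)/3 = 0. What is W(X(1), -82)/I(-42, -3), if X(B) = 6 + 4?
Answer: 1804/273 ≈ 6.6081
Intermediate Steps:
h(C, S) = 0 (h(C, S) = 3*0 = 0)
X(B) = 10
I(a, J) = a (I(a, J) = 0*J + a = 0 + a = a)
W(H, p) = 44*p/13 (W(H, p) = p/((13*(1/44))) = p/(13/44) = p*(44/13) = 44*p/13)
W(X(1), -82)/I(-42, -3) = ((44/13)*(-82))/(-42) = -3608/13*(-1/42) = 1804/273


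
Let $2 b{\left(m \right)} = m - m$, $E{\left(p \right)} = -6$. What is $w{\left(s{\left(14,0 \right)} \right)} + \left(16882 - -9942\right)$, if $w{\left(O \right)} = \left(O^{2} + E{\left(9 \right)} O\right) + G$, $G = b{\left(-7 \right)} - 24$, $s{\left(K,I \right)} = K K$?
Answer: $64040$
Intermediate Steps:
$b{\left(m \right)} = 0$ ($b{\left(m \right)} = \frac{m - m}{2} = \frac{1}{2} \cdot 0 = 0$)
$s{\left(K,I \right)} = K^{2}$
$G = -24$ ($G = 0 - 24 = -24$)
$w{\left(O \right)} = -24 + O^{2} - 6 O$ ($w{\left(O \right)} = \left(O^{2} - 6 O\right) - 24 = -24 + O^{2} - 6 O$)
$w{\left(s{\left(14,0 \right)} \right)} + \left(16882 - -9942\right) = \left(-24 + \left(14^{2}\right)^{2} - 6 \cdot 14^{2}\right) + \left(16882 - -9942\right) = \left(-24 + 196^{2} - 1176\right) + \left(16882 + 9942\right) = \left(-24 + 38416 - 1176\right) + 26824 = 37216 + 26824 = 64040$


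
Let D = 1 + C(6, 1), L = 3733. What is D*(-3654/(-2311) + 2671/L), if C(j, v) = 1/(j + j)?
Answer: 257569819/103523556 ≈ 2.4880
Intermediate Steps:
C(j, v) = 1/(2*j)
D = 13/12 (D = 1 + (½)/6 = 1 + (½)*(⅙) = 1 + 1/12 = 13/12 ≈ 1.0833)
D*(-3654/(-2311) + 2671/L) = 13*(-3654/(-2311) + 2671/3733)/12 = 13*(-3654*(-1/2311) + 2671*(1/3733))/12 = 13*(3654/2311 + 2671/3733)/12 = (13/12)*(19813063/8626963) = 257569819/103523556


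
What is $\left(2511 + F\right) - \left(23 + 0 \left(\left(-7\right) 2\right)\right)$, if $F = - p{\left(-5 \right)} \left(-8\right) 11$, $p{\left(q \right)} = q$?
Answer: $2048$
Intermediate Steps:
$F = -440$ ($F = - \left(-5\right) \left(-8\right) 11 = - 40 \cdot 11 = \left(-1\right) 440 = -440$)
$\left(2511 + F\right) - \left(23 + 0 \left(\left(-7\right) 2\right)\right) = \left(2511 - 440\right) - \left(23 + 0 \left(\left(-7\right) 2\right)\right) = 2071 + \left(-23 + 0 \left(-14\right)\right) = 2071 + \left(-23 + 0\right) = 2071 - 23 = 2048$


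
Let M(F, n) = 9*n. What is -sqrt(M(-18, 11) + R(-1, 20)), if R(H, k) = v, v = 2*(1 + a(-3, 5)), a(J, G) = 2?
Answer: -sqrt(105) ≈ -10.247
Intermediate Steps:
v = 6 (v = 2*(1 + 2) = 2*3 = 6)
R(H, k) = 6
-sqrt(M(-18, 11) + R(-1, 20)) = -sqrt(9*11 + 6) = -sqrt(99 + 6) = -sqrt(105)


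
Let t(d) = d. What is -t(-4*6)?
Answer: 24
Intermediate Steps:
-t(-4*6) = -(-4)*6 = -1*(-24) = 24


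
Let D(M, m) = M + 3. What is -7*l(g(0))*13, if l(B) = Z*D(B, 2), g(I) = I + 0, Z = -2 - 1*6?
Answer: 2184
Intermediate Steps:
D(M, m) = 3 + M
Z = -8 (Z = -2 - 6 = -8)
g(I) = I
l(B) = -24 - 8*B (l(B) = -8*(3 + B) = -24 - 8*B)
-7*l(g(0))*13 = -7*(-24 - 8*0)*13 = -7*(-24 + 0)*13 = -7*(-24)*13 = 168*13 = 2184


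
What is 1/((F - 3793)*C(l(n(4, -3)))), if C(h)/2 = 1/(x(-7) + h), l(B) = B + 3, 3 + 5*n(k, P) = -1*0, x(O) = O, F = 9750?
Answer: -1/2590 ≈ -0.00038610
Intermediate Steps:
n(k, P) = -3/5 (n(k, P) = -3/5 + (-1*0)/5 = -3/5 + (1/5)*0 = -3/5 + 0 = -3/5)
l(B) = 3 + B
C(h) = 2/(-7 + h)
1/((F - 3793)*C(l(n(4, -3)))) = 1/((9750 - 3793)*((2/(-7 + (3 - 3/5))))) = 1/(5957*((2/(-7 + 12/5)))) = 1/(5957*((2/(-23/5)))) = 1/(5957*((2*(-5/23)))) = 1/(5957*(-10/23)) = (1/5957)*(-23/10) = -1/2590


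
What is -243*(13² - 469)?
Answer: 72900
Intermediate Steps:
-243*(13² - 469) = -243*(169 - 469) = -243*(-300) = 72900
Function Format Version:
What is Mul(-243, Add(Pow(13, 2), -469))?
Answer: 72900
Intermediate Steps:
Mul(-243, Add(Pow(13, 2), -469)) = Mul(-243, Add(169, -469)) = Mul(-243, -300) = 72900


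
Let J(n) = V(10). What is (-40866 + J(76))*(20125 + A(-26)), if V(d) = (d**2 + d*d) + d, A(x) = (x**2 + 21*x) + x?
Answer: -822430224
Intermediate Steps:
A(x) = x**2 + 22*x
V(d) = d + 2*d**2 (V(d) = (d**2 + d**2) + d = 2*d**2 + d = d + 2*d**2)
J(n) = 210 (J(n) = 10*(1 + 2*10) = 10*(1 + 20) = 10*21 = 210)
(-40866 + J(76))*(20125 + A(-26)) = (-40866 + 210)*(20125 - 26*(22 - 26)) = -40656*(20125 - 26*(-4)) = -40656*(20125 + 104) = -40656*20229 = -822430224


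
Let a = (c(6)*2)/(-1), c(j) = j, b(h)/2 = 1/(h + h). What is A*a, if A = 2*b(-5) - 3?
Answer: 204/5 ≈ 40.800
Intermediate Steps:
b(h) = 1/h (b(h) = 2/(h + h) = 2/((2*h)) = 2*(1/(2*h)) = 1/h)
A = -17/5 (A = 2/(-5) - 3 = 2*(-⅕) - 3 = -⅖ - 3 = -17/5 ≈ -3.4000)
a = -12 (a = (6*2)/(-1) = 12*(-1) = -12)
A*a = -17/5*(-12) = 204/5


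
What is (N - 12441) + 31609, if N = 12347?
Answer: 31515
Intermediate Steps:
(N - 12441) + 31609 = (12347 - 12441) + 31609 = -94 + 31609 = 31515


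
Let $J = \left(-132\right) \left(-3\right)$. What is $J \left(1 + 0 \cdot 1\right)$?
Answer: $396$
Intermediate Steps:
$J = 396$
$J \left(1 + 0 \cdot 1\right) = 396 \left(1 + 0 \cdot 1\right) = 396 \left(1 + 0\right) = 396 \cdot 1 = 396$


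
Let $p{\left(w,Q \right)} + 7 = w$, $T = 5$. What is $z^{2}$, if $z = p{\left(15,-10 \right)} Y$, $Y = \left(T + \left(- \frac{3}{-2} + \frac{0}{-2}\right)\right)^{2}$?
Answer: $114244$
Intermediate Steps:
$p{\left(w,Q \right)} = -7 + w$
$Y = \frac{169}{4}$ ($Y = \left(5 + \left(- \frac{3}{-2} + \frac{0}{-2}\right)\right)^{2} = \left(5 + \left(\left(-3\right) \left(- \frac{1}{2}\right) + 0 \left(- \frac{1}{2}\right)\right)\right)^{2} = \left(5 + \left(\frac{3}{2} + 0\right)\right)^{2} = \left(5 + \frac{3}{2}\right)^{2} = \left(\frac{13}{2}\right)^{2} = \frac{169}{4} \approx 42.25$)
$z = 338$ ($z = \left(-7 + 15\right) \frac{169}{4} = 8 \cdot \frac{169}{4} = 338$)
$z^{2} = 338^{2} = 114244$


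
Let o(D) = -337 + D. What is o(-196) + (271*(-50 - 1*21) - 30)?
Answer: -19804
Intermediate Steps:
o(-196) + (271*(-50 - 1*21) - 30) = (-337 - 196) + (271*(-50 - 1*21) - 30) = -533 + (271*(-50 - 21) - 30) = -533 + (271*(-71) - 30) = -533 + (-19241 - 30) = -533 - 19271 = -19804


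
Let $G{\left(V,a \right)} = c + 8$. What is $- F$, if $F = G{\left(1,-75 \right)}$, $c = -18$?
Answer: $10$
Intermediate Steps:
$G{\left(V,a \right)} = -10$ ($G{\left(V,a \right)} = -18 + 8 = -10$)
$F = -10$
$- F = \left(-1\right) \left(-10\right) = 10$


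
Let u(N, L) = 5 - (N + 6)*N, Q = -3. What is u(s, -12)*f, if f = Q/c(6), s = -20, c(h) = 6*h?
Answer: 275/12 ≈ 22.917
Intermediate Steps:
u(N, L) = 5 - N*(6 + N) (u(N, L) = 5 - (6 + N)*N = 5 - N*(6 + N))
f = -1/12 (f = -3/(6*6) = -3/36 = -3*1/36 = -1/12 ≈ -0.083333)
u(s, -12)*f = (5 - 1*(-20)**2 - 6*(-20))*(-1/12) = (5 - 1*400 + 120)*(-1/12) = (5 - 400 + 120)*(-1/12) = -275*(-1/12) = 275/12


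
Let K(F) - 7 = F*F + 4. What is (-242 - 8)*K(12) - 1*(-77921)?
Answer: 39171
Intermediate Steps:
K(F) = 11 + F**2 (K(F) = 7 + (F*F + 4) = 7 + (F**2 + 4) = 7 + (4 + F**2) = 11 + F**2)
(-242 - 8)*K(12) - 1*(-77921) = (-242 - 8)*(11 + 12**2) - 1*(-77921) = -250*(11 + 144) + 77921 = -250*155 + 77921 = -38750 + 77921 = 39171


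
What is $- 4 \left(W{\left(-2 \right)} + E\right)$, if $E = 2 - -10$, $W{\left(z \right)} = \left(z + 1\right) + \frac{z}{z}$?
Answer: $-48$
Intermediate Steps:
$W{\left(z \right)} = 2 + z$ ($W{\left(z \right)} = \left(1 + z\right) + 1 = 2 + z$)
$E = 12$ ($E = 2 + 10 = 12$)
$- 4 \left(W{\left(-2 \right)} + E\right) = - 4 \left(\left(2 - 2\right) + 12\right) = - 4 \left(0 + 12\right) = \left(-4\right) 12 = -48$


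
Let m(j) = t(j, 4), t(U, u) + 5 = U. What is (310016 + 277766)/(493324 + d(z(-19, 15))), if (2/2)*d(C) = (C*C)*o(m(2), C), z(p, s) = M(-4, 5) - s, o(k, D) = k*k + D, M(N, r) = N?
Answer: 293891/244857 ≈ 1.2003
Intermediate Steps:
t(U, u) = -5 + U
m(j) = -5 + j
o(k, D) = D + k**2 (o(k, D) = k**2 + D = D + k**2)
z(p, s) = -4 - s
d(C) = C**2*(9 + C) (d(C) = (C*C)*(C + (-5 + 2)**2) = C**2*(C + (-3)**2) = C**2*(C + 9) = C**2*(9 + C))
(310016 + 277766)/(493324 + d(z(-19, 15))) = (310016 + 277766)/(493324 + (-4 - 1*15)**2*(9 + (-4 - 1*15))) = 587782/(493324 + (-4 - 15)**2*(9 + (-4 - 15))) = 587782/(493324 + (-19)**2*(9 - 19)) = 587782/(493324 + 361*(-10)) = 587782/(493324 - 3610) = 587782/489714 = 587782*(1/489714) = 293891/244857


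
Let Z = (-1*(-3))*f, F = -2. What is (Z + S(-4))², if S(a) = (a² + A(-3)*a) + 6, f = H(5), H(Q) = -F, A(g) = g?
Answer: 1600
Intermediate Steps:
H(Q) = 2 (H(Q) = -1*(-2) = 2)
f = 2
Z = 6 (Z = -1*(-3)*2 = 3*2 = 6)
S(a) = 6 + a² - 3*a (S(a) = (a² - 3*a) + 6 = 6 + a² - 3*a)
(Z + S(-4))² = (6 + (6 + (-4)² - 3*(-4)))² = (6 + (6 + 16 + 12))² = (6 + 34)² = 40² = 1600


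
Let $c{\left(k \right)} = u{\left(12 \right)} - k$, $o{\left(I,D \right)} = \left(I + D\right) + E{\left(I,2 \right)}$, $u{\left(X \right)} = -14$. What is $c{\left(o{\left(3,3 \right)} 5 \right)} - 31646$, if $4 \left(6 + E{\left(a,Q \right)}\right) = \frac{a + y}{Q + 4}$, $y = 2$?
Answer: $- \frac{759865}{24} \approx -31661.0$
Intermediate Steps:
$E{\left(a,Q \right)} = -6 + \frac{2 + a}{4 \left(4 + Q\right)}$ ($E{\left(a,Q \right)} = -6 + \frac{\left(a + 2\right) \frac{1}{Q + 4}}{4} = -6 + \frac{\left(2 + a\right) \frac{1}{4 + Q}}{4} = -6 + \frac{\frac{1}{4 + Q} \left(2 + a\right)}{4} = -6 + \frac{2 + a}{4 \left(4 + Q\right)}$)
$o{\left(I,D \right)} = - \frac{71}{12} + D + \frac{25 I}{24}$ ($o{\left(I,D \right)} = \left(I + D\right) + \frac{-94 + I - 48}{4 \left(4 + 2\right)} = \left(D + I\right) + \frac{-94 + I - 48}{4 \cdot 6} = \left(D + I\right) + \frac{1}{4} \cdot \frac{1}{6} \left(-142 + I\right) = \left(D + I\right) + \left(- \frac{71}{12} + \frac{I}{24}\right) = - \frac{71}{12} + D + \frac{25 I}{24}$)
$c{\left(k \right)} = -14 - k$
$c{\left(o{\left(3,3 \right)} 5 \right)} - 31646 = \left(-14 - \left(- \frac{71}{12} + 3 + \frac{25}{24} \cdot 3\right) 5\right) - 31646 = \left(-14 - \left(- \frac{71}{12} + 3 + \frac{25}{8}\right) 5\right) - 31646 = \left(-14 - \frac{5}{24} \cdot 5\right) - 31646 = \left(-14 - \frac{25}{24}\right) - 31646 = - \frac{361}{24} - 31646 = - \frac{759865}{24}$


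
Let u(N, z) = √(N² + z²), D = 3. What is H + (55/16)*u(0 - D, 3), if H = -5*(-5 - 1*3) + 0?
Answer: 40 + 165*√2/16 ≈ 54.584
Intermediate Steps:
H = 40 (H = -5*(-5 - 3) + 0 = -5*(-8) + 0 = 40 + 0 = 40)
H + (55/16)*u(0 - D, 3) = 40 + (55/16)*√((0 - 1*3)² + 3²) = 40 + (55*(1/16))*√((0 - 3)² + 9) = 40 + 55*√((-3)² + 9)/16 = 40 + 55*√(9 + 9)/16 = 40 + 55*√18/16 = 40 + 55*(3*√2)/16 = 40 + 165*√2/16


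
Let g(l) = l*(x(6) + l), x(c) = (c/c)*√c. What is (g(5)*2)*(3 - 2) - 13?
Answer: 37 + 10*√6 ≈ 61.495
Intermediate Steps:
x(c) = √c (x(c) = 1*√c = √c)
g(l) = l*(l + √6) (g(l) = l*(√6 + l) = l*(l + √6))
(g(5)*2)*(3 - 2) - 13 = ((5*(5 + √6))*2)*(3 - 2) - 13 = ((25 + 5*√6)*2)*1 - 13 = (50 + 10*√6)*1 - 13 = (50 + 10*√6) - 13 = 37 + 10*√6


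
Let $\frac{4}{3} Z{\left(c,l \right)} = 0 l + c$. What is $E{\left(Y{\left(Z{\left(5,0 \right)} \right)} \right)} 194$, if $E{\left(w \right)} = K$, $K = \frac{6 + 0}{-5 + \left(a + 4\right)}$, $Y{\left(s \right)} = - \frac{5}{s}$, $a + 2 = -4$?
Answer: $- \frac{1164}{7} \approx -166.29$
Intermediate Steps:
$a = -6$ ($a = -2 - 4 = -6$)
$Z{\left(c,l \right)} = \frac{3 c}{4}$ ($Z{\left(c,l \right)} = \frac{3 \left(0 l + c\right)}{4} = \frac{3 \left(0 + c\right)}{4} = \frac{3 c}{4}$)
$K = - \frac{6}{7}$ ($K = \frac{6 + 0}{-5 + \left(-6 + 4\right)} = \frac{6}{-5 - 2} = \frac{6}{-7} = 6 \left(- \frac{1}{7}\right) = - \frac{6}{7} \approx -0.85714$)
$E{\left(w \right)} = - \frac{6}{7}$
$E{\left(Y{\left(Z{\left(5,0 \right)} \right)} \right)} 194 = \left(- \frac{6}{7}\right) 194 = - \frac{1164}{7}$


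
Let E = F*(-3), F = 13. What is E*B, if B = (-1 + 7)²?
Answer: -1404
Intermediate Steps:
B = 36 (B = 6² = 36)
E = -39 (E = 13*(-3) = -39)
E*B = -39*36 = -1404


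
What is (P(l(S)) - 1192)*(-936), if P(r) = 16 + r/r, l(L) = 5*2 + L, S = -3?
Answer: 1099800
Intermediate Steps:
l(L) = 10 + L
P(r) = 17 (P(r) = 16 + 1 = 17)
(P(l(S)) - 1192)*(-936) = (17 - 1192)*(-936) = -1175*(-936) = 1099800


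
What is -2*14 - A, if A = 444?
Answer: -472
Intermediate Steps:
-2*14 - A = -2*14 - 1*444 = -28 - 444 = -472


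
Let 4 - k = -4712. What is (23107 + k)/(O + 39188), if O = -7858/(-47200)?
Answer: 656622800/924840729 ≈ 0.70998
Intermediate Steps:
k = 4716 (k = 4 - 1*(-4712) = 4 + 4712 = 4716)
O = 3929/23600 (O = -7858*(-1/47200) = 3929/23600 ≈ 0.16648)
(23107 + k)/(O + 39188) = (23107 + 4716)/(3929/23600 + 39188) = 27823/(924840729/23600) = 27823*(23600/924840729) = 656622800/924840729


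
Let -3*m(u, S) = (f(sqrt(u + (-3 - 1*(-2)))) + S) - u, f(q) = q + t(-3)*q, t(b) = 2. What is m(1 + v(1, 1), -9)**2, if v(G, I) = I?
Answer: 64/9 ≈ 7.1111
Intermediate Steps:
f(q) = 3*q (f(q) = q + 2*q = 3*q)
m(u, S) = -sqrt(-1 + u) - S/3 + u/3 (m(u, S) = -((3*sqrt(u + (-3 - 1*(-2))) + S) - u)/3 = -((3*sqrt(u + (-3 + 2)) + S) - u)/3 = -((3*sqrt(u - 1) + S) - u)/3 = -((3*sqrt(-1 + u) + S) - u)/3 = -((S + 3*sqrt(-1 + u)) - u)/3 = -(S - u + 3*sqrt(-1 + u))/3 = -sqrt(-1 + u) - S/3 + u/3)
m(1 + v(1, 1), -9)**2 = (-sqrt(-1 + (1 + 1)) - 1/3*(-9) + (1 + 1)/3)**2 = (-sqrt(-1 + 2) + 3 + (1/3)*2)**2 = (-sqrt(1) + 3 + 2/3)**2 = (-1*1 + 3 + 2/3)**2 = (-1 + 3 + 2/3)**2 = (8/3)**2 = 64/9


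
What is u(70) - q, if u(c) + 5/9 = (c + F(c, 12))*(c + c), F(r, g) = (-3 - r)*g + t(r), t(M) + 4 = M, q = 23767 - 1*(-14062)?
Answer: -1272866/9 ≈ -1.4143e+5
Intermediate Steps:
q = 37829 (q = 23767 + 14062 = 37829)
t(M) = -4 + M
F(r, g) = -4 + r + g*(-3 - r) (F(r, g) = (-3 - r)*g + (-4 + r) = g*(-3 - r) + (-4 + r) = -4 + r + g*(-3 - r))
u(c) = -5/9 + 2*c*(-40 - 10*c) (u(c) = -5/9 + (c + (-4 + c - 3*12 - 1*12*c))*(c + c) = -5/9 + (c + (-4 + c - 36 - 12*c))*(2*c) = -5/9 + (c + (-40 - 11*c))*(2*c) = -5/9 + (-40 - 10*c)*(2*c) = -5/9 + 2*c*(-40 - 10*c))
u(70) - q = (-5/9 - 80*70 - 20*70²) - 1*37829 = (-5/9 - 5600 - 20*4900) - 37829 = (-5/9 - 5600 - 98000) - 37829 = -932405/9 - 37829 = -1272866/9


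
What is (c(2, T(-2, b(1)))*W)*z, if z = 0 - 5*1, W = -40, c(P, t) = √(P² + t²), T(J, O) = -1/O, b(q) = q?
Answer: 200*√5 ≈ 447.21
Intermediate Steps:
z = -5 (z = 0 - 5 = -5)
(c(2, T(-2, b(1)))*W)*z = (√(2² + (-1/1)²)*(-40))*(-5) = (√(4 + (-1*1)²)*(-40))*(-5) = (√(4 + (-1)²)*(-40))*(-5) = (√(4 + 1)*(-40))*(-5) = (√5*(-40))*(-5) = -40*√5*(-5) = 200*√5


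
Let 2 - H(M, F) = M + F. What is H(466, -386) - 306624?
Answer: -306702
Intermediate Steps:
H(M, F) = 2 - F - M (H(M, F) = 2 - (M + F) = 2 - (F + M) = 2 + (-F - M) = 2 - F - M)
H(466, -386) - 306624 = (2 - 1*(-386) - 1*466) - 306624 = (2 + 386 - 466) - 306624 = -78 - 306624 = -306702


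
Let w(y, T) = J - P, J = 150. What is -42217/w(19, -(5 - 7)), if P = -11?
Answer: -6031/23 ≈ -262.22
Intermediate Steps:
w(y, T) = 161 (w(y, T) = 150 - 1*(-11) = 150 + 11 = 161)
-42217/w(19, -(5 - 7)) = -42217/161 = -42217*1/161 = -6031/23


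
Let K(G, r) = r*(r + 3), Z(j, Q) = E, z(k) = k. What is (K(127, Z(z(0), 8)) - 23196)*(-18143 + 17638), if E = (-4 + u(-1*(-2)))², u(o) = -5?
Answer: 8277960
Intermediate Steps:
E = 81 (E = (-4 - 5)² = (-9)² = 81)
Z(j, Q) = 81
K(G, r) = r*(3 + r)
(K(127, Z(z(0), 8)) - 23196)*(-18143 + 17638) = (81*(3 + 81) - 23196)*(-18143 + 17638) = (81*84 - 23196)*(-505) = (6804 - 23196)*(-505) = -16392*(-505) = 8277960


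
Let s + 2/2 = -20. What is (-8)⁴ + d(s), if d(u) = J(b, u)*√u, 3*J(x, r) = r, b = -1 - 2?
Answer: 4096 - 7*I*√21 ≈ 4096.0 - 32.078*I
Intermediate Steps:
s = -21 (s = -1 - 20 = -21)
b = -3
J(x, r) = r/3
d(u) = u^(3/2)/3 (d(u) = (u/3)*√u = u^(3/2)/3)
(-8)⁴ + d(s) = (-8)⁴ + (-21)^(3/2)/3 = 4096 + (-21*I*√21)/3 = 4096 - 7*I*√21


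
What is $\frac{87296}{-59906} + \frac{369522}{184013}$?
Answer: $\frac{276044822}{501067399} \approx 0.55091$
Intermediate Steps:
$\frac{87296}{-59906} + \frac{369522}{184013} = 87296 \left(- \frac{1}{59906}\right) + 369522 \cdot \frac{1}{184013} = - \frac{3968}{2723} + \frac{369522}{184013} = \frac{276044822}{501067399}$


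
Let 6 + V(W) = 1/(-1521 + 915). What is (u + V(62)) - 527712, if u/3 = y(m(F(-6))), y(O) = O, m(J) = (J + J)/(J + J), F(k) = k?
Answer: -319795291/606 ≈ -5.2772e+5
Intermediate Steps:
m(J) = 1 (m(J) = (2*J)/((2*J)) = (2*J)*(1/(2*J)) = 1)
V(W) = -3637/606 (V(W) = -6 + 1/(-1521 + 915) = -6 + 1/(-606) = -6 - 1/606 = -3637/606)
u = 3 (u = 3*1 = 3)
(u + V(62)) - 527712 = (3 - 3637/606) - 527712 = -1819/606 - 527712 = -319795291/606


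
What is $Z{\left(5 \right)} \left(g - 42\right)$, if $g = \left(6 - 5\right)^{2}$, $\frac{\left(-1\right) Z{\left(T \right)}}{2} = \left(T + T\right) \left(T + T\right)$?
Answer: $8200$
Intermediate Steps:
$Z{\left(T \right)} = - 8 T^{2}$ ($Z{\left(T \right)} = - 2 \left(T + T\right) \left(T + T\right) = - 2 \cdot 2 T 2 T = - 2 \cdot 4 T^{2} = - 8 T^{2}$)
$g = 1$ ($g = 1^{2} = 1$)
$Z{\left(5 \right)} \left(g - 42\right) = - 8 \cdot 5^{2} \left(1 - 42\right) = \left(-8\right) 25 \left(-41\right) = \left(-200\right) \left(-41\right) = 8200$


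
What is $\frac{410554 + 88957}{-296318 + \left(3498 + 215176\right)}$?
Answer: $- \frac{499511}{77644} \approx -6.4333$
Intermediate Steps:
$\frac{410554 + 88957}{-296318 + \left(3498 + 215176\right)} = \frac{499511}{-296318 + 218674} = \frac{499511}{-77644} = 499511 \left(- \frac{1}{77644}\right) = - \frac{499511}{77644}$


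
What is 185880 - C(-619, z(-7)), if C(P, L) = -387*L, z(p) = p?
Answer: 183171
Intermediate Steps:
185880 - C(-619, z(-7)) = 185880 - (-387)*(-7) = 185880 - 1*2709 = 185880 - 2709 = 183171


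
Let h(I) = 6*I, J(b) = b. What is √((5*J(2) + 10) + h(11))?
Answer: √86 ≈ 9.2736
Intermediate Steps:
√((5*J(2) + 10) + h(11)) = √((5*2 + 10) + 6*11) = √((10 + 10) + 66) = √(20 + 66) = √86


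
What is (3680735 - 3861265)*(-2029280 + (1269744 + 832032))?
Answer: -13087702880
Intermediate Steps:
(3680735 - 3861265)*(-2029280 + (1269744 + 832032)) = -180530*(-2029280 + 2101776) = -180530*72496 = -13087702880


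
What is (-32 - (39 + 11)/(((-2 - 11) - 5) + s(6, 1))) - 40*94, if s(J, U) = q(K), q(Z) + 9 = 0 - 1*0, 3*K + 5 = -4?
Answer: -102334/27 ≈ -3790.1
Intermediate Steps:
K = -3 (K = -5/3 + (⅓)*(-4) = -5/3 - 4/3 = -3)
q(Z) = -9 (q(Z) = -9 + (0 - 1*0) = -9 + (0 + 0) = -9 + 0 = -9)
s(J, U) = -9
(-32 - (39 + 11)/(((-2 - 11) - 5) + s(6, 1))) - 40*94 = (-32 - (39 + 11)/(((-2 - 11) - 5) - 9)) - 40*94 = (-32 - 50/((-13 - 5) - 9)) - 3760 = (-32 - 50/(-18 - 9)) - 3760 = (-32 - 50/(-27)) - 3760 = (-32 - 50*(-1)/27) - 3760 = (-32 - 1*(-50/27)) - 3760 = (-32 + 50/27) - 3760 = -814/27 - 3760 = -102334/27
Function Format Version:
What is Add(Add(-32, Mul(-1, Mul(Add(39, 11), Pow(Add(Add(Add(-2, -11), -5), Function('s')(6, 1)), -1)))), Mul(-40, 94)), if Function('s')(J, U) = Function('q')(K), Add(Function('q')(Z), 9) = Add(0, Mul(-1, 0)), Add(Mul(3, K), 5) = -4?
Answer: Rational(-102334, 27) ≈ -3790.1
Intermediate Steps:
K = -3 (K = Add(Rational(-5, 3), Mul(Rational(1, 3), -4)) = Add(Rational(-5, 3), Rational(-4, 3)) = -3)
Function('q')(Z) = -9 (Function('q')(Z) = Add(-9, Add(0, Mul(-1, 0))) = Add(-9, Add(0, 0)) = Add(-9, 0) = -9)
Function('s')(J, U) = -9
Add(Add(-32, Mul(-1, Mul(Add(39, 11), Pow(Add(Add(Add(-2, -11), -5), Function('s')(6, 1)), -1)))), Mul(-40, 94)) = Add(Add(-32, Mul(-1, Mul(Add(39, 11), Pow(Add(Add(Add(-2, -11), -5), -9), -1)))), Mul(-40, 94)) = Add(Add(-32, Mul(-1, Mul(50, Pow(Add(Add(-13, -5), -9), -1)))), -3760) = Add(Add(-32, Mul(-1, Mul(50, Pow(Add(-18, -9), -1)))), -3760) = Add(Add(-32, Mul(-1, Mul(50, Pow(-27, -1)))), -3760) = Add(Add(-32, Mul(-1, Mul(50, Rational(-1, 27)))), -3760) = Add(Add(-32, Mul(-1, Rational(-50, 27))), -3760) = Add(Add(-32, Rational(50, 27)), -3760) = Add(Rational(-814, 27), -3760) = Rational(-102334, 27)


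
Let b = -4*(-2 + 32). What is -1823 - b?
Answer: -1703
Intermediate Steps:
b = -120 (b = -4*30 = -120)
-1823 - b = -1823 - 1*(-120) = -1823 + 120 = -1703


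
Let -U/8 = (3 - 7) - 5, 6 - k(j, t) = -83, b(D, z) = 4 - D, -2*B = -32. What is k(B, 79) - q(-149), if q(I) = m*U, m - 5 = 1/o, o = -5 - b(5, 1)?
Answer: -253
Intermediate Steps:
B = 16 (B = -1/2*(-32) = 16)
k(j, t) = 89 (k(j, t) = 6 - 1*(-83) = 6 + 83 = 89)
o = -4 (o = -5 - (4 - 1*5) = -5 - (4 - 5) = -5 - 1*(-1) = -5 + 1 = -4)
U = 72 (U = -8*((3 - 7) - 5) = -8*(-4 - 5) = -8*(-9) = 72)
m = 19/4 (m = 5 + 1/(-4) = 5 - 1/4 = 19/4 ≈ 4.7500)
q(I) = 342 (q(I) = (19/4)*72 = 342)
k(B, 79) - q(-149) = 89 - 1*342 = 89 - 342 = -253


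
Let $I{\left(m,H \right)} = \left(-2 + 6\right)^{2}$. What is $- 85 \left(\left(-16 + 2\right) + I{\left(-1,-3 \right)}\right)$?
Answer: $-170$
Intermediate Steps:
$I{\left(m,H \right)} = 16$ ($I{\left(m,H \right)} = 4^{2} = 16$)
$- 85 \left(\left(-16 + 2\right) + I{\left(-1,-3 \right)}\right) = - 85 \left(\left(-16 + 2\right) + 16\right) = - 85 \left(-14 + 16\right) = \left(-85\right) 2 = -170$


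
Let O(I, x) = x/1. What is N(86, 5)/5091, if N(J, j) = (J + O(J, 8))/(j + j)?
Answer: 47/25455 ≈ 0.0018464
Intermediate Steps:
O(I, x) = x (O(I, x) = x*1 = x)
N(J, j) = (8 + J)/(2*j) (N(J, j) = (J + 8)/(j + j) = (8 + J)/((2*j)) = (8 + J)*(1/(2*j)) = (8 + J)/(2*j))
N(86, 5)/5091 = ((½)*(8 + 86)/5)/5091 = ((½)*(⅕)*94)*(1/5091) = (47/5)*(1/5091) = 47/25455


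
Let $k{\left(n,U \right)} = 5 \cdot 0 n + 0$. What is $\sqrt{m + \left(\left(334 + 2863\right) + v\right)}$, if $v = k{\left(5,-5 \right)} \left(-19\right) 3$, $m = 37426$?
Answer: $\sqrt{40623} \approx 201.55$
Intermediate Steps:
$k{\left(n,U \right)} = 0$ ($k{\left(n,U \right)} = 0 n + 0 = 0 + 0 = 0$)
$v = 0$ ($v = 0 \left(-19\right) 3 = 0 \cdot 3 = 0$)
$\sqrt{m + \left(\left(334 + 2863\right) + v\right)} = \sqrt{37426 + \left(\left(334 + 2863\right) + 0\right)} = \sqrt{37426 + \left(3197 + 0\right)} = \sqrt{37426 + 3197} = \sqrt{40623}$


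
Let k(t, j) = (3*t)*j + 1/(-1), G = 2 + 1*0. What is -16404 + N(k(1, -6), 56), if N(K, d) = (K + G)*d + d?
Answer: -17300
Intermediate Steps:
G = 2 (G = 2 + 0 = 2)
k(t, j) = -1 + 3*j*t (k(t, j) = 3*j*t - 1 = -1 + 3*j*t)
N(K, d) = d + d*(2 + K) (N(K, d) = (K + 2)*d + d = (2 + K)*d + d = d*(2 + K) + d = d + d*(2 + K))
-16404 + N(k(1, -6), 56) = -16404 + 56*(3 + (-1 + 3*(-6)*1)) = -16404 + 56*(3 + (-1 - 18)) = -16404 + 56*(3 - 19) = -16404 + 56*(-16) = -16404 - 896 = -17300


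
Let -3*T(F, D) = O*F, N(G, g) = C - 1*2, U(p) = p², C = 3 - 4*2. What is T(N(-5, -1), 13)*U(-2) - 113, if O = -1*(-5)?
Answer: -199/3 ≈ -66.333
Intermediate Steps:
C = -5 (C = 3 - 8 = -5)
O = 5
N(G, g) = -7 (N(G, g) = -5 - 1*2 = -5 - 2 = -7)
T(F, D) = -5*F/3
T(N(-5, -1), 13)*U(-2) - 113 = -5/3*(-7)*(-2)² - 113 = (35/3)*4 - 113 = 140/3 - 113 = -199/3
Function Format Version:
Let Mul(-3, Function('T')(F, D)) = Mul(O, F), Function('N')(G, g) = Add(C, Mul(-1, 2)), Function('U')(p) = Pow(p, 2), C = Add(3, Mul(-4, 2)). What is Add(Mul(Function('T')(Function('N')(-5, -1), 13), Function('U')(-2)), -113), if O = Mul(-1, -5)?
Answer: Rational(-199, 3) ≈ -66.333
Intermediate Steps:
C = -5 (C = Add(3, -8) = -5)
O = 5
Function('N')(G, g) = -7 (Function('N')(G, g) = Add(-5, Mul(-1, 2)) = Add(-5, -2) = -7)
Function('T')(F, D) = Mul(Rational(-5, 3), F) (Function('T')(F, D) = Mul(Rational(-1, 3), Mul(5, F)) = Mul(Rational(-5, 3), F))
Add(Mul(Function('T')(Function('N')(-5, -1), 13), Function('U')(-2)), -113) = Add(Mul(Mul(Rational(-5, 3), -7), Pow(-2, 2)), -113) = Add(Mul(Rational(35, 3), 4), -113) = Add(Rational(140, 3), -113) = Rational(-199, 3)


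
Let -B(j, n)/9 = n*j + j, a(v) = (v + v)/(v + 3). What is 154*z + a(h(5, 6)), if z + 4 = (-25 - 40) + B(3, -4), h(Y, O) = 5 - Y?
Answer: 1848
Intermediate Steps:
a(v) = 2*v/(3 + v) (a(v) = (2*v)/(3 + v) = 2*v/(3 + v))
B(j, n) = -9*j - 9*j*n (B(j, n) = -9*(n*j + j) = -9*(j*n + j) = -9*(j + j*n) = -9*j - 9*j*n)
z = 12 (z = -4 + ((-25 - 40) - 9*3*(1 - 4)) = -4 + (-65 - 9*3*(-3)) = -4 + (-65 + 81) = -4 + 16 = 12)
154*z + a(h(5, 6)) = 154*12 + 2*(5 - 1*5)/(3 + (5 - 1*5)) = 1848 + 2*(5 - 5)/(3 + (5 - 5)) = 1848 + 2*0/(3 + 0) = 1848 + 2*0/3 = 1848 + 2*0*(⅓) = 1848 + 0 = 1848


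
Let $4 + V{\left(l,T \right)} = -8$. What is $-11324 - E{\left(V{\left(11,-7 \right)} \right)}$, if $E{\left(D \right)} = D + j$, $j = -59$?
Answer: $-11253$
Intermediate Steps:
$V{\left(l,T \right)} = -12$ ($V{\left(l,T \right)} = -4 - 8 = -12$)
$E{\left(D \right)} = -59 + D$ ($E{\left(D \right)} = D - 59 = -59 + D$)
$-11324 - E{\left(V{\left(11,-7 \right)} \right)} = -11324 - \left(-59 - 12\right) = -11324 - -71 = -11324 + 71 = -11253$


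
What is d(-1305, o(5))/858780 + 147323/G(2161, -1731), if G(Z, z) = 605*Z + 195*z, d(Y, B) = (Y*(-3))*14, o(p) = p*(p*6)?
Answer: 998200403/4627202060 ≈ 0.21572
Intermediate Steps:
o(p) = 6*p² (o(p) = p*(6*p) = 6*p²)
d(Y, B) = -42*Y (d(Y, B) = -3*Y*14 = -42*Y)
G(Z, z) = 195*z + 605*Z
d(-1305, o(5))/858780 + 147323/G(2161, -1731) = -42*(-1305)/858780 + 147323/(195*(-1731) + 605*2161) = 54810*(1/858780) + 147323/(-337545 + 1307405) = 609/9542 + 147323/969860 = 998200403/4627202060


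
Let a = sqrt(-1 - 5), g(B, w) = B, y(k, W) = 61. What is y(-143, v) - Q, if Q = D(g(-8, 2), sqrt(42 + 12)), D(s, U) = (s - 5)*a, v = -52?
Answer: 61 + 13*I*sqrt(6) ≈ 61.0 + 31.843*I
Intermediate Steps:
a = I*sqrt(6) (a = sqrt(-6) = I*sqrt(6) ≈ 2.4495*I)
D(s, U) = I*sqrt(6)*(-5 + s) (D(s, U) = (s - 5)*(I*sqrt(6)) = (-5 + s)*(I*sqrt(6)) = I*sqrt(6)*(-5 + s))
Q = -13*I*sqrt(6) (Q = I*sqrt(6)*(-5 - 8) = I*sqrt(6)*(-13) = -13*I*sqrt(6) ≈ -31.843*I)
y(-143, v) - Q = 61 - (-13)*I*sqrt(6) = 61 + 13*I*sqrt(6)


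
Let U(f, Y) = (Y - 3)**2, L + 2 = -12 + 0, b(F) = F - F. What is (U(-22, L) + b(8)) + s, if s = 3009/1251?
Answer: 121516/417 ≈ 291.41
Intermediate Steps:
b(F) = 0
s = 1003/417 (s = 3009*(1/1251) = 1003/417 ≈ 2.4053)
L = -14 (L = -2 + (-12 + 0) = -2 - 12 = -14)
U(f, Y) = (-3 + Y)**2
(U(-22, L) + b(8)) + s = ((-3 - 14)**2 + 0) + 1003/417 = ((-17)**2 + 0) + 1003/417 = (289 + 0) + 1003/417 = 289 + 1003/417 = 121516/417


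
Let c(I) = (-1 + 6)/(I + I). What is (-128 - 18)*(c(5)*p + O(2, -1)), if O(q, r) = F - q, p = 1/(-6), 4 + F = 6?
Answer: 73/6 ≈ 12.167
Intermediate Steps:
F = 2 (F = -4 + 6 = 2)
p = -⅙ ≈ -0.16667
c(I) = 5/(2*I) (c(I) = 5/((2*I)) = 5*(1/(2*I)) = 5/(2*I))
O(q, r) = 2 - q
(-128 - 18)*(c(5)*p + O(2, -1)) = (-128 - 18)*(((5/2)/5)*(-⅙) + (2 - 1*2)) = -146*(((5/2)*(⅕))*(-⅙) + (2 - 2)) = -146*((½)*(-⅙) + 0) = -146*(-1/12 + 0) = -146*(-1/12) = 73/6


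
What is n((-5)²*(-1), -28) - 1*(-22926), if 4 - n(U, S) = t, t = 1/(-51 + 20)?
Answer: 710831/31 ≈ 22930.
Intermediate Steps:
t = -1/31 (t = 1/(-31) = -1/31 ≈ -0.032258)
n(U, S) = 125/31 (n(U, S) = 4 - 1*(-1/31) = 4 + 1/31 = 125/31)
n((-5)²*(-1), -28) - 1*(-22926) = 125/31 - 1*(-22926) = 125/31 + 22926 = 710831/31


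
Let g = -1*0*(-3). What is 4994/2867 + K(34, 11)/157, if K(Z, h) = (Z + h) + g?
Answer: 913073/450119 ≈ 2.0285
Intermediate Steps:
g = 0 (g = 0*(-3) = 0)
K(Z, h) = Z + h (K(Z, h) = (Z + h) + 0 = Z + h)
4994/2867 + K(34, 11)/157 = 4994/2867 + (34 + 11)/157 = 4994*(1/2867) + 45*(1/157) = 4994/2867 + 45/157 = 913073/450119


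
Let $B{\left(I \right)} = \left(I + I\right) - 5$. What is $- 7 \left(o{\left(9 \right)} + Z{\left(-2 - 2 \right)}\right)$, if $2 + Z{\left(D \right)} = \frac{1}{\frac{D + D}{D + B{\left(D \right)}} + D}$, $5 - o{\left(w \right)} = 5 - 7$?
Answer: $- \frac{1981}{60} \approx -33.017$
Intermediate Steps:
$B{\left(I \right)} = -5 + 2 I$ ($B{\left(I \right)} = 2 I - 5 = -5 + 2 I$)
$o{\left(w \right)} = 7$ ($o{\left(w \right)} = 5 - \left(5 - 7\right) = 5 - -2 = 5 + 2 = 7$)
$Z{\left(D \right)} = -2 + \frac{1}{D + \frac{2 D}{-5 + 3 D}}$ ($Z{\left(D \right)} = -2 + \frac{1}{\frac{D + D}{D + \left(-5 + 2 D\right)} + D} = -2 + \frac{1}{\frac{2 D}{-5 + 3 D} + D} = -2 + \frac{1}{D + \frac{2 D}{-5 + 3 D}}$)
$- 7 \left(o{\left(9 \right)} + Z{\left(-2 - 2 \right)}\right) = - 7 \left(7 + \frac{-5 - 6 \left(-2 - 2\right)^{2} + 9 \left(-2 - 2\right)}{3 \left(-2 - 2\right) \left(-1 - 4\right)}\right) = - 7 \left(7 + \frac{-5 - 6 \left(-4\right)^{2} + 9 \left(-4\right)}{3 \left(-4\right) \left(-1 - 4\right)}\right) = - 7 \left(7 + \frac{1}{3} \left(- \frac{1}{4}\right) \frac{1}{-5} \left(-5 - 96 - 36\right)\right) = - 7 \left(7 + \frac{1}{3} \left(- \frac{1}{4}\right) \left(- \frac{1}{5}\right) \left(-5 - 96 - 36\right)\right) = - 7 \left(7 + \frac{1}{3} \left(- \frac{1}{4}\right) \left(- \frac{1}{5}\right) \left(-137\right)\right) = - 7 \left(7 - \frac{137}{60}\right) = \left(-7\right) \frac{283}{60} = - \frac{1981}{60}$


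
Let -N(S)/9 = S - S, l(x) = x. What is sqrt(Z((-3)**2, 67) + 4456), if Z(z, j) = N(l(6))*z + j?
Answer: sqrt(4523) ≈ 67.253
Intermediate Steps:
N(S) = 0 (N(S) = -9*(S - S) = -9*0 = 0)
Z(z, j) = j (Z(z, j) = 0*z + j = 0 + j = j)
sqrt(Z((-3)**2, 67) + 4456) = sqrt(67 + 4456) = sqrt(4523)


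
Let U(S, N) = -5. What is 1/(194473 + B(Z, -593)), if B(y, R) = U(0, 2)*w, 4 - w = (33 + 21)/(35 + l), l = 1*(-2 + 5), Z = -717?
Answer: 19/3694742 ≈ 5.1424e-6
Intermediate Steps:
l = 3 (l = 1*3 = 3)
w = 49/19 (w = 4 - (33 + 21)/(35 + 3) = 4 - 54/38 = 4 - 1*27/19 = 4 - 27/19 = 49/19 ≈ 2.5789)
B(y, R) = -245/19 (B(y, R) = -5*49/19 = -245/19)
1/(194473 + B(Z, -593)) = 1/(194473 - 245/19) = 1/(3694742/19) = 19/3694742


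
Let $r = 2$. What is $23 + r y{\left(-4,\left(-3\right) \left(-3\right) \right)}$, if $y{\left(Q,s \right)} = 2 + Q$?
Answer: $19$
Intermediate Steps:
$23 + r y{\left(-4,\left(-3\right) \left(-3\right) \right)} = 23 + 2 \left(2 - 4\right) = 23 + 2 \left(-2\right) = 23 - 4 = 19$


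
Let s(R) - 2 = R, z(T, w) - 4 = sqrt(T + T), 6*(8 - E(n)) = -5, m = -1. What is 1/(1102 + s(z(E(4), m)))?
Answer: 3324/3682939 - sqrt(159)/3682939 ≈ 0.00089912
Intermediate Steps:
E(n) = 53/6 (E(n) = 8 - 1/6*(-5) = 8 + 5/6 = 53/6)
z(T, w) = 4 + sqrt(2)*sqrt(T) (z(T, w) = 4 + sqrt(T + T) = 4 + sqrt(2*T) = 4 + sqrt(2)*sqrt(T))
s(R) = 2 + R
1/(1102 + s(z(E(4), m))) = 1/(1102 + (2 + (4 + sqrt(2)*sqrt(53/6)))) = 1/(1102 + (2 + (4 + sqrt(2)*(sqrt(318)/6)))) = 1/(1102 + (2 + (4 + sqrt(159)/3))) = 1/(1102 + (6 + sqrt(159)/3)) = 1/(1108 + sqrt(159)/3)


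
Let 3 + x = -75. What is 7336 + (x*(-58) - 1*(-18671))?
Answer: 30531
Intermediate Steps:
x = -78 (x = -3 - 75 = -78)
7336 + (x*(-58) - 1*(-18671)) = 7336 + (-78*(-58) - 1*(-18671)) = 7336 + (4524 + 18671) = 7336 + 23195 = 30531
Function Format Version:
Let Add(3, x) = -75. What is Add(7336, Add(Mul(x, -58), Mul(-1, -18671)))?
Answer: 30531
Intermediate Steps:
x = -78 (x = Add(-3, -75) = -78)
Add(7336, Add(Mul(x, -58), Mul(-1, -18671))) = Add(7336, Add(Mul(-78, -58), Mul(-1, -18671))) = Add(7336, Add(4524, 18671)) = Add(7336, 23195) = 30531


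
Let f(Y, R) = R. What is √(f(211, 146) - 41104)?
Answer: I*√40958 ≈ 202.38*I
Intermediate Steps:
√(f(211, 146) - 41104) = √(146 - 41104) = √(-40958) = I*√40958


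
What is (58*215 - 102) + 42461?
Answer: 54829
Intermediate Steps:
(58*215 - 102) + 42461 = (12470 - 102) + 42461 = 12368 + 42461 = 54829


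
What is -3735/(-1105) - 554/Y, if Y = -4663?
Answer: 3605695/1030523 ≈ 3.4989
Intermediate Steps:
-3735/(-1105) - 554/Y = -3735/(-1105) - 554/(-4663) = -3735*(-1/1105) - 554*(-1/4663) = 747/221 + 554/4663 = 3605695/1030523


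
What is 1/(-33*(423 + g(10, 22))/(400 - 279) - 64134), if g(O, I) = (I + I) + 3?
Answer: -11/706884 ≈ -1.5561e-5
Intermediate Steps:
g(O, I) = 3 + 2*I (g(O, I) = 2*I + 3 = 3 + 2*I)
1/(-33*(423 + g(10, 22))/(400 - 279) - 64134) = 1/(-33*(423 + (3 + 2*22))/(400 - 279) - 64134) = 1/(-33*(423 + (3 + 44))/121 - 64134) = 1/(-33*(423 + 47)/121 - 64134) = 1/(-15510/121 - 64134) = 1/(-33*470/121 - 64134) = 1/(-1410/11 - 64134) = 1/(-706884/11) = -11/706884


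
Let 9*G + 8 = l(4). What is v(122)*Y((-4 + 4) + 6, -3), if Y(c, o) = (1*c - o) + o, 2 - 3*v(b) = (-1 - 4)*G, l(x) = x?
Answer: -4/9 ≈ -0.44444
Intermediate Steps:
G = -4/9 (G = -8/9 + (1/9)*4 = -8/9 + 4/9 = -4/9 ≈ -0.44444)
v(b) = -2/27 (v(b) = 2/3 - (-1 - 4)*(-4)/(3*9) = 2/3 - (-5)*(-4)/(3*9) = 2/3 - 1/3*20/9 = 2/3 - 20/27 = -2/27)
Y(c, o) = c (Y(c, o) = (c - o) + o = c)
v(122)*Y((-4 + 4) + 6, -3) = -2*((-4 + 4) + 6)/27 = -2*(0 + 6)/27 = -2/27*6 = -4/9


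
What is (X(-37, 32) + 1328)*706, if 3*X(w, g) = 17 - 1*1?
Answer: 2824000/3 ≈ 9.4133e+5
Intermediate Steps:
X(w, g) = 16/3 (X(w, g) = (17 - 1*1)/3 = (17 - 1)/3 = (⅓)*16 = 16/3)
(X(-37, 32) + 1328)*706 = (16/3 + 1328)*706 = (4000/3)*706 = 2824000/3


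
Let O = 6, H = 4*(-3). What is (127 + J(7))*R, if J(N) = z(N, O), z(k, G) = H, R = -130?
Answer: -14950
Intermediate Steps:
H = -12
z(k, G) = -12
J(N) = -12
(127 + J(7))*R = (127 - 12)*(-130) = 115*(-130) = -14950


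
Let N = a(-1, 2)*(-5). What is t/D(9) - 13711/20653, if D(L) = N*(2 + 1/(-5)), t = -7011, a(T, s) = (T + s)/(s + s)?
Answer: 64341037/20653 ≈ 3115.3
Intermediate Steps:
a(T, s) = (T + s)/(2*s) (a(T, s) = (T + s)/((2*s)) = (T + s)*(1/(2*s)) = (T + s)/(2*s))
N = -5/4 (N = ((½)*(-1 + 2)/2)*(-5) = ((½)*(½)*1)*(-5) = (¼)*(-5) = -5/4 ≈ -1.2500)
D(L) = -9/4 (D(L) = -5*(2 + 1/(-5))/4 = -5*(2 - ⅕)/4 = -5/4*9/5 = -9/4)
t/D(9) - 13711/20653 = -7011/(-9/4) - 13711/20653 = -7011*(-4/9) - 13711*1/20653 = 3116 - 13711/20653 = 64341037/20653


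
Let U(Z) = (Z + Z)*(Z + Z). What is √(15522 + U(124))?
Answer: √77026 ≈ 277.54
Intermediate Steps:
U(Z) = 4*Z² (U(Z) = (2*Z)*(2*Z) = 4*Z²)
√(15522 + U(124)) = √(15522 + 4*124²) = √(15522 + 4*15376) = √(15522 + 61504) = √77026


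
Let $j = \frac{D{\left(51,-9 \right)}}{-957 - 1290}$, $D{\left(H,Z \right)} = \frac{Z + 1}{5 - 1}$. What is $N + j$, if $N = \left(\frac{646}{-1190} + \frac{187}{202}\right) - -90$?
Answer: $\frac{205123267}{2269470} \approx 90.384$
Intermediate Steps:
$D{\left(H,Z \right)} = \frac{1}{4} + \frac{Z}{4}$ ($D{\left(H,Z \right)} = \frac{1 + Z}{4} = \left(1 + Z\right) \frac{1}{4} = \frac{1}{4} + \frac{Z}{4}$)
$j = \frac{2}{2247}$ ($j = \frac{\frac{1}{4} + \frac{1}{4} \left(-9\right)}{-957 - 1290} = \frac{\frac{1}{4} - \frac{9}{4}}{-2247} = \left(-2\right) \left(- \frac{1}{2247}\right) = \frac{2}{2247} \approx 0.00089008$)
$N = \frac{639007}{7070}$ ($N = \left(646 \left(- \frac{1}{1190}\right) + 187 \cdot \frac{1}{202}\right) + 90 = \left(- \frac{19}{35} + \frac{187}{202}\right) + 90 = \frac{2707}{7070} + 90 = \frac{639007}{7070} \approx 90.383$)
$N + j = \frac{639007}{7070} + \frac{2}{2247} = \frac{205123267}{2269470}$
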